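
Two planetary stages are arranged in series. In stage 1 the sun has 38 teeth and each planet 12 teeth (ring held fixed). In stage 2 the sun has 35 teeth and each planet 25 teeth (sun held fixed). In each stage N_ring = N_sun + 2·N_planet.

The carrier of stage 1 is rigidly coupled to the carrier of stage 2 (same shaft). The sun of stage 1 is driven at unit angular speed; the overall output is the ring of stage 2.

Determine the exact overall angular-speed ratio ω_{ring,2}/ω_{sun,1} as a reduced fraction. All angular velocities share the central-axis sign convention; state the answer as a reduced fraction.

Stage 1: N_ring = 38 + 2·12 = 62
Stage 1: 38(ω_s−ω_c) = −62(ω_r−ω_c),  ω_r=0, ω_s=1
Stage 1: 38(1−ω_c) = −62(0−ω_c)  ⇒  100ω_c = 38  ⇒  ω_c = 19/50
  ⇒ ω_c¹/ω_s¹ = 19/50
Stage 2: N_ring = 35 + 2·25 = 85
Stage 2: 35(ω_s−ω_c) = −85(ω_r−ω_c),  ω_s=0, ω_c=1
Stage 2: ω_r = 1 − (35/85)(0−1) = 24/17
  ⇒ ω_r²/ω_c² = 24/17
Coupling ω_c² = ω_c¹ ⇒ overall = 19/50 × 24/17 = 228/425

228/425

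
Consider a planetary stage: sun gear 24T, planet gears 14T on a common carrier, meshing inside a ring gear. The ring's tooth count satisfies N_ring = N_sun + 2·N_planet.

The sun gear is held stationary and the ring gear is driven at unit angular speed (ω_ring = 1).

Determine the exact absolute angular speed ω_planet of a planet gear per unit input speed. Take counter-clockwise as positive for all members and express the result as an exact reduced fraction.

N_ring = 24 + 2·14 = 52
24(ω_s−ω_c) = −52(ω_r−ω_c),  ω_s=0, ω_r=1
24(0−ω_c) = −52(1−ω_c)  ⇒  76ω_c = 52  ⇒  ω_c = 13/19
sun–planet: 24·(0−13/19) = −14·(ω_p−ω_c)  ⇒  ω_p−ω_c = −(24/14)·(-13/19) = 156/133
ω_p = 13/19 + 156/133 = 13/7

13/7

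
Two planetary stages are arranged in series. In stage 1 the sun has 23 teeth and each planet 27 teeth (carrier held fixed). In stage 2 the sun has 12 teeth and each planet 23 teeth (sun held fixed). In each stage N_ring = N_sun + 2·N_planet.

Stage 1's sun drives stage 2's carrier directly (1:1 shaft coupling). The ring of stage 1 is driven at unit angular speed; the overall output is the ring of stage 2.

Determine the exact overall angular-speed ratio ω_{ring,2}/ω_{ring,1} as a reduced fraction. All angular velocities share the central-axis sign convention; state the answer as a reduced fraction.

-2695/667

Stage 1: N_ring = 23 + 2·27 = 77
Stage 1: 23(ω_s−ω_c) = −77(ω_r−ω_c),  ω_c=0, ω_r=1
Stage 1: ω_s = 0 − (77/23)(1−0) = -77/23
  ⇒ ω_s¹/ω_r¹ = -77/23
Stage 2: N_ring = 12 + 2·23 = 58
Stage 2: 12(ω_s−ω_c) = −58(ω_r−ω_c),  ω_s=0, ω_c=1
Stage 2: ω_r = 1 − (12/58)(0−1) = 35/29
  ⇒ ω_r²/ω_c² = 35/29
Coupling ω_c² = ω_s¹ ⇒ overall = -77/23 × 35/29 = -2695/667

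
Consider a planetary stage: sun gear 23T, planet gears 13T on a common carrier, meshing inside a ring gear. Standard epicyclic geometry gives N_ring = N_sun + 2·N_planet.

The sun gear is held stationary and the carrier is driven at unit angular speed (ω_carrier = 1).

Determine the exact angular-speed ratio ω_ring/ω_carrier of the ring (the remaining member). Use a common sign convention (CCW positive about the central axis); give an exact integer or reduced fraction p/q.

72/49

N_ring = 23 + 2·13 = 49
23(ω_s−ω_c) = −49(ω_r−ω_c),  ω_s=0, ω_c=1
ω_r = 1 − (23/49)(0−1) = 72/49
ω_r/ω_c = 72/49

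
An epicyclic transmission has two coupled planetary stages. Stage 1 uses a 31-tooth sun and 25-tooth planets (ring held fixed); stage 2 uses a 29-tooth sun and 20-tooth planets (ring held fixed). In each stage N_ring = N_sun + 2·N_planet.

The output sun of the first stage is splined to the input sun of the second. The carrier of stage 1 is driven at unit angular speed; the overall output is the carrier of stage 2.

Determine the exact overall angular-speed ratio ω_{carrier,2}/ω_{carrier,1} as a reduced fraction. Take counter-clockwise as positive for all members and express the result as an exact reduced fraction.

Stage 1: N_ring = 31 + 2·25 = 81
Stage 1: 31(ω_s−ω_c) = −81(ω_r−ω_c),  ω_r=0, ω_c=1
Stage 1: ω_s = 1 − (81/31)(0−1) = 112/31
  ⇒ ω_s¹/ω_c¹ = 112/31
Stage 2: N_ring = 29 + 2·20 = 69
Stage 2: 29(ω_s−ω_c) = −69(ω_r−ω_c),  ω_r=0, ω_s=1
Stage 2: 29(1−ω_c) = −69(0−ω_c)  ⇒  98ω_c = 29  ⇒  ω_c = 29/98
  ⇒ ω_c²/ω_s² = 29/98
Coupling ω_s² = ω_s¹ ⇒ overall = 112/31 × 29/98 = 232/217

232/217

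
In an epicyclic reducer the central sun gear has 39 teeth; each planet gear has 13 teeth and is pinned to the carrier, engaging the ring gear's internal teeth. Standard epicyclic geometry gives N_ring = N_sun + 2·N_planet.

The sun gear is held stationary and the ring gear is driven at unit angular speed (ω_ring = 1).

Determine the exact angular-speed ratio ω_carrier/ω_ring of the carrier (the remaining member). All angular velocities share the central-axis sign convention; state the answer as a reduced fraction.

5/8

N_ring = 39 + 2·13 = 65
39(ω_s−ω_c) = −65(ω_r−ω_c),  ω_s=0, ω_r=1
39(0−ω_c) = −65(1−ω_c)  ⇒  104ω_c = 65  ⇒  ω_c = 5/8
ω_c/ω_r = 5/8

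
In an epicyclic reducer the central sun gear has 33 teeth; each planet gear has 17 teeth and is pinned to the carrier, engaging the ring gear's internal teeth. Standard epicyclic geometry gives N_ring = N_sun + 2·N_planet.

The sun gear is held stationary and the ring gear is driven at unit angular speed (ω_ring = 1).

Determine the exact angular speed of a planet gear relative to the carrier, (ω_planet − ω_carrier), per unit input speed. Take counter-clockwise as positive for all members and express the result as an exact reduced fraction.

2211/1700

N_ring = 33 + 2·17 = 67
33(ω_s−ω_c) = −67(ω_r−ω_c),  ω_s=0, ω_r=1
33(0−ω_c) = −67(1−ω_c)  ⇒  100ω_c = 67  ⇒  ω_c = 67/100
sun–planet: 33·(0−67/100) = −17·(ω_p−ω_c)  ⇒  ω_p−ω_c = −(33/17)·(-67/100) = 2211/1700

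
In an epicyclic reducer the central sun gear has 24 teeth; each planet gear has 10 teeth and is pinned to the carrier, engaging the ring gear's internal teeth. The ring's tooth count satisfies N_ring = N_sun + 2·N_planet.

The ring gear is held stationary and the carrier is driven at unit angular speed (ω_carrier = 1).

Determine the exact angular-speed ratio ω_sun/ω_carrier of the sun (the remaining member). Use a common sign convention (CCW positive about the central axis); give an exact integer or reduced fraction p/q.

N_ring = 24 + 2·10 = 44
24(ω_s−ω_c) = −44(ω_r−ω_c),  ω_r=0, ω_c=1
ω_s = 1 − (44/24)(0−1) = 17/6
ω_s/ω_c = 17/6

17/6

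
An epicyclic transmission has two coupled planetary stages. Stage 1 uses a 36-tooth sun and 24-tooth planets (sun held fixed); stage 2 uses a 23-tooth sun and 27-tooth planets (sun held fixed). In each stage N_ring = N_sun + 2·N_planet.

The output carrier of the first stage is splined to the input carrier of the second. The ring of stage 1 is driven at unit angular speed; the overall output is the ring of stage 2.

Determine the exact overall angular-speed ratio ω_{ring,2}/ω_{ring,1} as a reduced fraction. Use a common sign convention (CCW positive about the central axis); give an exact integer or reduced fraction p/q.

Stage 1: N_ring = 36 + 2·24 = 84
Stage 1: 36(ω_s−ω_c) = −84(ω_r−ω_c),  ω_s=0, ω_r=1
Stage 1: 36(0−ω_c) = −84(1−ω_c)  ⇒  120ω_c = 84  ⇒  ω_c = 7/10
  ⇒ ω_c¹/ω_r¹ = 7/10
Stage 2: N_ring = 23 + 2·27 = 77
Stage 2: 23(ω_s−ω_c) = −77(ω_r−ω_c),  ω_s=0, ω_c=1
Stage 2: ω_r = 1 − (23/77)(0−1) = 100/77
  ⇒ ω_r²/ω_c² = 100/77
Coupling ω_c² = ω_c¹ ⇒ overall = 7/10 × 100/77 = 10/11

10/11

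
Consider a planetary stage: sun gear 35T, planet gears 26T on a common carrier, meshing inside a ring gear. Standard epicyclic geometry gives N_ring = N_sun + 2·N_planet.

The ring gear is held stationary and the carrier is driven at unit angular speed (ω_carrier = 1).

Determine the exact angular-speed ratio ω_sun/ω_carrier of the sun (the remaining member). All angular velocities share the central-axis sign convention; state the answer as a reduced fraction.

122/35

N_ring = 35 + 2·26 = 87
35(ω_s−ω_c) = −87(ω_r−ω_c),  ω_r=0, ω_c=1
ω_s = 1 − (87/35)(0−1) = 122/35
ω_s/ω_c = 122/35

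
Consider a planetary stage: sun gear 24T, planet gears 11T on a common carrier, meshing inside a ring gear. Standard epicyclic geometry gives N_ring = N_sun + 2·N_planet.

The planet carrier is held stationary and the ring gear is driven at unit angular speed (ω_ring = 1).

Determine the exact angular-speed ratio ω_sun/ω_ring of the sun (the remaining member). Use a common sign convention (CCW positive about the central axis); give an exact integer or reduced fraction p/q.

-23/12

N_ring = 24 + 2·11 = 46
24(ω_s−ω_c) = −46(ω_r−ω_c),  ω_c=0, ω_r=1
ω_s = 0 − (46/24)(1−0) = -23/12
ω_s/ω_r = -23/12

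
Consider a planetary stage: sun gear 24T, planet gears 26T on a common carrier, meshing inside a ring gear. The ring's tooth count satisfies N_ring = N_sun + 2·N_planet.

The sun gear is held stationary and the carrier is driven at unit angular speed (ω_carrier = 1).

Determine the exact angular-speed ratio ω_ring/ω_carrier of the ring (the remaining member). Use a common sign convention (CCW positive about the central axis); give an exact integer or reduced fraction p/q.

25/19

N_ring = 24 + 2·26 = 76
24(ω_s−ω_c) = −76(ω_r−ω_c),  ω_s=0, ω_c=1
ω_r = 1 − (24/76)(0−1) = 25/19
ω_r/ω_c = 25/19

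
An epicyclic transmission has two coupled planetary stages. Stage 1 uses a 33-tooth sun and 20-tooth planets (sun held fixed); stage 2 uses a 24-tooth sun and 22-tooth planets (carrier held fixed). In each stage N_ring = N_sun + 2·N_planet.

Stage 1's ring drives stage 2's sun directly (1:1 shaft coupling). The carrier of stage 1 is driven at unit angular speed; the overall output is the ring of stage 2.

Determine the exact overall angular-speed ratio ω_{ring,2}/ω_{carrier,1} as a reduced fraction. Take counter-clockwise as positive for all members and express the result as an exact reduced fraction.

-636/1241

Stage 1: N_ring = 33 + 2·20 = 73
Stage 1: 33(ω_s−ω_c) = −73(ω_r−ω_c),  ω_s=0, ω_c=1
Stage 1: ω_r = 1 − (33/73)(0−1) = 106/73
  ⇒ ω_r¹/ω_c¹ = 106/73
Stage 2: N_ring = 24 + 2·22 = 68
Stage 2: 24(ω_s−ω_c) = −68(ω_r−ω_c),  ω_c=0, ω_s=1
Stage 2: ω_r = 0 − (24/68)(1−0) = -6/17
  ⇒ ω_r²/ω_s² = -6/17
Coupling ω_s² = ω_r¹ ⇒ overall = 106/73 × -6/17 = -636/1241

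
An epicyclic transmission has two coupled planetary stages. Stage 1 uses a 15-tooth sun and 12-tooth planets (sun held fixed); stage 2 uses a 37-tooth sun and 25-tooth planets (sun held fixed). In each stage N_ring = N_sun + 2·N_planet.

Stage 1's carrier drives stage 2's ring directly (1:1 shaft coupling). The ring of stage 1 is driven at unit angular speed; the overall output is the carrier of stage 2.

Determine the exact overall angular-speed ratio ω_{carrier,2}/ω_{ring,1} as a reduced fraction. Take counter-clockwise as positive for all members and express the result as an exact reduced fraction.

Stage 1: N_ring = 15 + 2·12 = 39
Stage 1: 15(ω_s−ω_c) = −39(ω_r−ω_c),  ω_s=0, ω_r=1
Stage 1: 15(0−ω_c) = −39(1−ω_c)  ⇒  54ω_c = 39  ⇒  ω_c = 13/18
  ⇒ ω_c¹/ω_r¹ = 13/18
Stage 2: N_ring = 37 + 2·25 = 87
Stage 2: 37(ω_s−ω_c) = −87(ω_r−ω_c),  ω_s=0, ω_r=1
Stage 2: 37(0−ω_c) = −87(1−ω_c)  ⇒  124ω_c = 87  ⇒  ω_c = 87/124
  ⇒ ω_c²/ω_r² = 87/124
Coupling ω_r² = ω_c¹ ⇒ overall = 13/18 × 87/124 = 377/744

377/744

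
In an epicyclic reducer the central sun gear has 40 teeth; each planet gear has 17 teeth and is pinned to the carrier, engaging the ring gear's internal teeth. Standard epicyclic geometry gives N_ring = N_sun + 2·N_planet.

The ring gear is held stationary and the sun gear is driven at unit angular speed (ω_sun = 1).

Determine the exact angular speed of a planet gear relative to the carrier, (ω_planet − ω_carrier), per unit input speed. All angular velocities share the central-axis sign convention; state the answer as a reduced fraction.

N_ring = 40 + 2·17 = 74
40(ω_s−ω_c) = −74(ω_r−ω_c),  ω_r=0, ω_s=1
40(1−ω_c) = −74(0−ω_c)  ⇒  114ω_c = 40  ⇒  ω_c = 20/57
sun–planet: 40·(1−20/57) = −17·(ω_p−ω_c)  ⇒  ω_p−ω_c = −(40/17)·(37/57) = -1480/969

-1480/969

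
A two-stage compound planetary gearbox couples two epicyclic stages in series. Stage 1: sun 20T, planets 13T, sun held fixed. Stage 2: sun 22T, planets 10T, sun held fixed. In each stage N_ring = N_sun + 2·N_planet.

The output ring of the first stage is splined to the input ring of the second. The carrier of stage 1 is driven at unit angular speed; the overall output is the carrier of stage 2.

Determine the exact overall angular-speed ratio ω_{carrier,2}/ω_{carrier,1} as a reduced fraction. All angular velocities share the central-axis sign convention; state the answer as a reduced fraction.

Stage 1: N_ring = 20 + 2·13 = 46
Stage 1: 20(ω_s−ω_c) = −46(ω_r−ω_c),  ω_s=0, ω_c=1
Stage 1: ω_r = 1 − (20/46)(0−1) = 33/23
  ⇒ ω_r¹/ω_c¹ = 33/23
Stage 2: N_ring = 22 + 2·10 = 42
Stage 2: 22(ω_s−ω_c) = −42(ω_r−ω_c),  ω_s=0, ω_r=1
Stage 2: 22(0−ω_c) = −42(1−ω_c)  ⇒  64ω_c = 42  ⇒  ω_c = 21/32
  ⇒ ω_c²/ω_r² = 21/32
Coupling ω_r² = ω_r¹ ⇒ overall = 33/23 × 21/32 = 693/736

693/736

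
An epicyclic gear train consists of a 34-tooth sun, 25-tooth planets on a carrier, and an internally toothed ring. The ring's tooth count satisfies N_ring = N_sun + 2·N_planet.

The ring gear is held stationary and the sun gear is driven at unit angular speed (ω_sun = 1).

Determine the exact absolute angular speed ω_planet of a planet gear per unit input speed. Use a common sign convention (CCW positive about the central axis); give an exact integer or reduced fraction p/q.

N_ring = 34 + 2·25 = 84
34(ω_s−ω_c) = −84(ω_r−ω_c),  ω_r=0, ω_s=1
34(1−ω_c) = −84(0−ω_c)  ⇒  118ω_c = 34  ⇒  ω_c = 17/59
sun–planet: 34·(1−17/59) = −25·(ω_p−ω_c)  ⇒  ω_p−ω_c = −(34/25)·(42/59) = -1428/1475
ω_p = 17/59 − 1428/1475 = -17/25

-17/25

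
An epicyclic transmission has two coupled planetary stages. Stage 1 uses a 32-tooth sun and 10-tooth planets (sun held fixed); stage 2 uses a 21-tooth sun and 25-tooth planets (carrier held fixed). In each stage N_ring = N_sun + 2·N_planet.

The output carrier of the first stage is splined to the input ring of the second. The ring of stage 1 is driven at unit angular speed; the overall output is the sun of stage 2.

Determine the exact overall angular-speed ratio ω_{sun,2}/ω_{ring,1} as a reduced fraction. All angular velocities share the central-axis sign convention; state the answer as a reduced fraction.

-923/441

Stage 1: N_ring = 32 + 2·10 = 52
Stage 1: 32(ω_s−ω_c) = −52(ω_r−ω_c),  ω_s=0, ω_r=1
Stage 1: 32(0−ω_c) = −52(1−ω_c)  ⇒  84ω_c = 52  ⇒  ω_c = 13/21
  ⇒ ω_c¹/ω_r¹ = 13/21
Stage 2: N_ring = 21 + 2·25 = 71
Stage 2: 21(ω_s−ω_c) = −71(ω_r−ω_c),  ω_c=0, ω_r=1
Stage 2: ω_s = 0 − (71/21)(1−0) = -71/21
  ⇒ ω_s²/ω_r² = -71/21
Coupling ω_r² = ω_c¹ ⇒ overall = 13/21 × -71/21 = -923/441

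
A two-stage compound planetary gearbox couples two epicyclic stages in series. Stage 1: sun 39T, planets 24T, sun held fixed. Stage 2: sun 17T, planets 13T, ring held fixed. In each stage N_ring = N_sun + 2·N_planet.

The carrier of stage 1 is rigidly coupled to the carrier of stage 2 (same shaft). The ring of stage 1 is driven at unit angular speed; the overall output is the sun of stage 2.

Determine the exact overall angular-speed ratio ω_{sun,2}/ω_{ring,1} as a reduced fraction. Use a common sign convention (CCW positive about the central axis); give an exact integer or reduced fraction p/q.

Stage 1: N_ring = 39 + 2·24 = 87
Stage 1: 39(ω_s−ω_c) = −87(ω_r−ω_c),  ω_s=0, ω_r=1
Stage 1: 39(0−ω_c) = −87(1−ω_c)  ⇒  126ω_c = 87  ⇒  ω_c = 29/42
  ⇒ ω_c¹/ω_r¹ = 29/42
Stage 2: N_ring = 17 + 2·13 = 43
Stage 2: 17(ω_s−ω_c) = −43(ω_r−ω_c),  ω_r=0, ω_c=1
Stage 2: ω_s = 1 − (43/17)(0−1) = 60/17
  ⇒ ω_s²/ω_c² = 60/17
Coupling ω_c² = ω_c¹ ⇒ overall = 29/42 × 60/17 = 290/119

290/119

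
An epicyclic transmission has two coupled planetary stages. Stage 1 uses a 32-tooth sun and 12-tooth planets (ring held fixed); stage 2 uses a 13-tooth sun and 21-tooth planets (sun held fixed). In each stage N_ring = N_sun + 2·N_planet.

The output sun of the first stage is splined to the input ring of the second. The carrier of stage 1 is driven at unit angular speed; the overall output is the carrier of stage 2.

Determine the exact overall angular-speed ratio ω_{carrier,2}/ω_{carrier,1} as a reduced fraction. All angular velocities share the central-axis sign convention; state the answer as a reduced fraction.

605/272

Stage 1: N_ring = 32 + 2·12 = 56
Stage 1: 32(ω_s−ω_c) = −56(ω_r−ω_c),  ω_r=0, ω_c=1
Stage 1: ω_s = 1 − (56/32)(0−1) = 11/4
  ⇒ ω_s¹/ω_c¹ = 11/4
Stage 2: N_ring = 13 + 2·21 = 55
Stage 2: 13(ω_s−ω_c) = −55(ω_r−ω_c),  ω_s=0, ω_r=1
Stage 2: 13(0−ω_c) = −55(1−ω_c)  ⇒  68ω_c = 55  ⇒  ω_c = 55/68
  ⇒ ω_c²/ω_r² = 55/68
Coupling ω_r² = ω_s¹ ⇒ overall = 11/4 × 55/68 = 605/272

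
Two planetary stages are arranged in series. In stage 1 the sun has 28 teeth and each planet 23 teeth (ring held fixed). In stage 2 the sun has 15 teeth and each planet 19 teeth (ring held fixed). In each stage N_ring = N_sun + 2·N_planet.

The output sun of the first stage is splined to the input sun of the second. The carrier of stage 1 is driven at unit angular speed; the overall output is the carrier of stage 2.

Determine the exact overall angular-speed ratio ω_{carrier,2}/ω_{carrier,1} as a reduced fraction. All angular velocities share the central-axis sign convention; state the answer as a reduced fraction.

Stage 1: N_ring = 28 + 2·23 = 74
Stage 1: 28(ω_s−ω_c) = −74(ω_r−ω_c),  ω_r=0, ω_c=1
Stage 1: ω_s = 1 − (74/28)(0−1) = 51/14
  ⇒ ω_s¹/ω_c¹ = 51/14
Stage 2: N_ring = 15 + 2·19 = 53
Stage 2: 15(ω_s−ω_c) = −53(ω_r−ω_c),  ω_r=0, ω_s=1
Stage 2: 15(1−ω_c) = −53(0−ω_c)  ⇒  68ω_c = 15  ⇒  ω_c = 15/68
  ⇒ ω_c²/ω_s² = 15/68
Coupling ω_s² = ω_s¹ ⇒ overall = 51/14 × 15/68 = 45/56

45/56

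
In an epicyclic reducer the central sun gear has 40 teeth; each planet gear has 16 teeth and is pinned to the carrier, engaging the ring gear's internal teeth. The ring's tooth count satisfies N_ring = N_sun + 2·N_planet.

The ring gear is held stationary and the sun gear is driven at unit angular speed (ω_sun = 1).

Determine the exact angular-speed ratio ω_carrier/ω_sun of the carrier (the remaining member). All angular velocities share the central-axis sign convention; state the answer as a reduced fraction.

5/14

N_ring = 40 + 2·16 = 72
40(ω_s−ω_c) = −72(ω_r−ω_c),  ω_r=0, ω_s=1
40(1−ω_c) = −72(0−ω_c)  ⇒  112ω_c = 40  ⇒  ω_c = 5/14
ω_c/ω_s = 5/14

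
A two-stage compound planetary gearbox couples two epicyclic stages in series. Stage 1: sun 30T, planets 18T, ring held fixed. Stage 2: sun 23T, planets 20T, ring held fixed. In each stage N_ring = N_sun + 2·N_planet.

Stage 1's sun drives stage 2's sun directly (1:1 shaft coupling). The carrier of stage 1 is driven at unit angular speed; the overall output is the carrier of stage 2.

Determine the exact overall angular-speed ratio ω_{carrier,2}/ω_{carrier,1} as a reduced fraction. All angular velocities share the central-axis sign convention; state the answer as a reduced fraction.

Stage 1: N_ring = 30 + 2·18 = 66
Stage 1: 30(ω_s−ω_c) = −66(ω_r−ω_c),  ω_r=0, ω_c=1
Stage 1: ω_s = 1 − (66/30)(0−1) = 16/5
  ⇒ ω_s¹/ω_c¹ = 16/5
Stage 2: N_ring = 23 + 2·20 = 63
Stage 2: 23(ω_s−ω_c) = −63(ω_r−ω_c),  ω_r=0, ω_s=1
Stage 2: 23(1−ω_c) = −63(0−ω_c)  ⇒  86ω_c = 23  ⇒  ω_c = 23/86
  ⇒ ω_c²/ω_s² = 23/86
Coupling ω_s² = ω_s¹ ⇒ overall = 16/5 × 23/86 = 184/215

184/215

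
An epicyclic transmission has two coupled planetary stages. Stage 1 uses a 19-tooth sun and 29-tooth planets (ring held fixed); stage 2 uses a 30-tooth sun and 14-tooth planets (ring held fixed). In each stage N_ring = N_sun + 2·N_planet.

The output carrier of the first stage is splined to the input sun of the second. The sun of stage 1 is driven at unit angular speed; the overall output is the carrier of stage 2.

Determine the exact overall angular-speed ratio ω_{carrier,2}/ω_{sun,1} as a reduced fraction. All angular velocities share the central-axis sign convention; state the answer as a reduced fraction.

Stage 1: N_ring = 19 + 2·29 = 77
Stage 1: 19(ω_s−ω_c) = −77(ω_r−ω_c),  ω_r=0, ω_s=1
Stage 1: 19(1−ω_c) = −77(0−ω_c)  ⇒  96ω_c = 19  ⇒  ω_c = 19/96
  ⇒ ω_c¹/ω_s¹ = 19/96
Stage 2: N_ring = 30 + 2·14 = 58
Stage 2: 30(ω_s−ω_c) = −58(ω_r−ω_c),  ω_r=0, ω_s=1
Stage 2: 30(1−ω_c) = −58(0−ω_c)  ⇒  88ω_c = 30  ⇒  ω_c = 15/44
  ⇒ ω_c²/ω_s² = 15/44
Coupling ω_s² = ω_c¹ ⇒ overall = 19/96 × 15/44 = 95/1408

95/1408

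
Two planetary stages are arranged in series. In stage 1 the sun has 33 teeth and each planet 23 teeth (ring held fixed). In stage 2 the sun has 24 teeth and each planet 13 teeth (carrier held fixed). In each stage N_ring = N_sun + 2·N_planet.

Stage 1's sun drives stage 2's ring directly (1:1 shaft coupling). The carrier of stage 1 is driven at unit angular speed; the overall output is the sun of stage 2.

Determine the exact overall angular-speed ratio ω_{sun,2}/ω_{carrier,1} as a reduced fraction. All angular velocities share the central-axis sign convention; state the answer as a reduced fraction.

Stage 1: N_ring = 33 + 2·23 = 79
Stage 1: 33(ω_s−ω_c) = −79(ω_r−ω_c),  ω_r=0, ω_c=1
Stage 1: ω_s = 1 − (79/33)(0−1) = 112/33
  ⇒ ω_s¹/ω_c¹ = 112/33
Stage 2: N_ring = 24 + 2·13 = 50
Stage 2: 24(ω_s−ω_c) = −50(ω_r−ω_c),  ω_c=0, ω_r=1
Stage 2: ω_s = 0 − (50/24)(1−0) = -25/12
  ⇒ ω_s²/ω_r² = -25/12
Coupling ω_r² = ω_s¹ ⇒ overall = 112/33 × -25/12 = -700/99

-700/99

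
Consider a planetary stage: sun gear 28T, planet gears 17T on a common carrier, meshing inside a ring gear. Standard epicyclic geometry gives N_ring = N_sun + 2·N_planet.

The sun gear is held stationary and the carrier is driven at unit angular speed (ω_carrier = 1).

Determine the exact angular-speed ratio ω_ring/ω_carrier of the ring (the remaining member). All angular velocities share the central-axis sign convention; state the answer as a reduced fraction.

N_ring = 28 + 2·17 = 62
28(ω_s−ω_c) = −62(ω_r−ω_c),  ω_s=0, ω_c=1
ω_r = 1 − (28/62)(0−1) = 45/31
ω_r/ω_c = 45/31

45/31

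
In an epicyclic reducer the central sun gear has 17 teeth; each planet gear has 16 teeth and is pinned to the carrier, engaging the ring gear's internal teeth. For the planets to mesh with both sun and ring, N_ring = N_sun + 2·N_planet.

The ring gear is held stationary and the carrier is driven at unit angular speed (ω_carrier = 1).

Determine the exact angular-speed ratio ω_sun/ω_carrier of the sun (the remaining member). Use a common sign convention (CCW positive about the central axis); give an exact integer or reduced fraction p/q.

66/17

N_ring = 17 + 2·16 = 49
17(ω_s−ω_c) = −49(ω_r−ω_c),  ω_r=0, ω_c=1
ω_s = 1 − (49/17)(0−1) = 66/17
ω_s/ω_c = 66/17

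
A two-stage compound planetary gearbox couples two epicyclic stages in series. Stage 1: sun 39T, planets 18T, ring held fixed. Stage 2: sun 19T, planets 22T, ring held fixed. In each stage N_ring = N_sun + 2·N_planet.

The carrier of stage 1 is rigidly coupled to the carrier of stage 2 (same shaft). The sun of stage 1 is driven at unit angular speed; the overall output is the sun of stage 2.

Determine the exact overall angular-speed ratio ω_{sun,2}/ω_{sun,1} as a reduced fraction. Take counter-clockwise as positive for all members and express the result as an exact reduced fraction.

533/361

Stage 1: N_ring = 39 + 2·18 = 75
Stage 1: 39(ω_s−ω_c) = −75(ω_r−ω_c),  ω_r=0, ω_s=1
Stage 1: 39(1−ω_c) = −75(0−ω_c)  ⇒  114ω_c = 39  ⇒  ω_c = 13/38
  ⇒ ω_c¹/ω_s¹ = 13/38
Stage 2: N_ring = 19 + 2·22 = 63
Stage 2: 19(ω_s−ω_c) = −63(ω_r−ω_c),  ω_r=0, ω_c=1
Stage 2: ω_s = 1 − (63/19)(0−1) = 82/19
  ⇒ ω_s²/ω_c² = 82/19
Coupling ω_c² = ω_c¹ ⇒ overall = 13/38 × 82/19 = 533/361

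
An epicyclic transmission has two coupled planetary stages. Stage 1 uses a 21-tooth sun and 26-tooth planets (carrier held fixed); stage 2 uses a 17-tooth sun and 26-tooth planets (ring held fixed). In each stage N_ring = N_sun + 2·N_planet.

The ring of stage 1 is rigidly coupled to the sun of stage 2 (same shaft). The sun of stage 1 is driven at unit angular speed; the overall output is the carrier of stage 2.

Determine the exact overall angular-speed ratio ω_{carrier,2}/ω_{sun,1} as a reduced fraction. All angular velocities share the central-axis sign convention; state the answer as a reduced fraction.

Stage 1: N_ring = 21 + 2·26 = 73
Stage 1: 21(ω_s−ω_c) = −73(ω_r−ω_c),  ω_c=0, ω_s=1
Stage 1: ω_r = 0 − (21/73)(1−0) = -21/73
  ⇒ ω_r¹/ω_s¹ = -21/73
Stage 2: N_ring = 17 + 2·26 = 69
Stage 2: 17(ω_s−ω_c) = −69(ω_r−ω_c),  ω_r=0, ω_s=1
Stage 2: 17(1−ω_c) = −69(0−ω_c)  ⇒  86ω_c = 17  ⇒  ω_c = 17/86
  ⇒ ω_c²/ω_s² = 17/86
Coupling ω_s² = ω_r¹ ⇒ overall = -21/73 × 17/86 = -357/6278

-357/6278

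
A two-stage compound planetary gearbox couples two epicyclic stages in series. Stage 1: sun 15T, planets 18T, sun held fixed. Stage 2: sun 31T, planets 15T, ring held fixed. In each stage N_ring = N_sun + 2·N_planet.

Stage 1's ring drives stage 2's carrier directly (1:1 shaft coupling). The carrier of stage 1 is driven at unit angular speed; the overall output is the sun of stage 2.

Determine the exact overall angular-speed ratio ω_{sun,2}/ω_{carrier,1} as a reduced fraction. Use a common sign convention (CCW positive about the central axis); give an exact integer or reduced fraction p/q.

Stage 1: N_ring = 15 + 2·18 = 51
Stage 1: 15(ω_s−ω_c) = −51(ω_r−ω_c),  ω_s=0, ω_c=1
Stage 1: ω_r = 1 − (15/51)(0−1) = 22/17
  ⇒ ω_r¹/ω_c¹ = 22/17
Stage 2: N_ring = 31 + 2·15 = 61
Stage 2: 31(ω_s−ω_c) = −61(ω_r−ω_c),  ω_r=0, ω_c=1
Stage 2: ω_s = 1 − (61/31)(0−1) = 92/31
  ⇒ ω_s²/ω_c² = 92/31
Coupling ω_c² = ω_r¹ ⇒ overall = 22/17 × 92/31 = 2024/527

2024/527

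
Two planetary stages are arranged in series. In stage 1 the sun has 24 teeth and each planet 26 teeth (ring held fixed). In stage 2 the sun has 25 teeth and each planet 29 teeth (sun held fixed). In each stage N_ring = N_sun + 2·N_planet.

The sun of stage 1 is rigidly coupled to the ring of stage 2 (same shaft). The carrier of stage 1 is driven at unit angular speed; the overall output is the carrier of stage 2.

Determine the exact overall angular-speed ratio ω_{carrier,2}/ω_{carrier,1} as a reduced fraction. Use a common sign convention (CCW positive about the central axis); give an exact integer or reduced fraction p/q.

2075/648

Stage 1: N_ring = 24 + 2·26 = 76
Stage 1: 24(ω_s−ω_c) = −76(ω_r−ω_c),  ω_r=0, ω_c=1
Stage 1: ω_s = 1 − (76/24)(0−1) = 25/6
  ⇒ ω_s¹/ω_c¹ = 25/6
Stage 2: N_ring = 25 + 2·29 = 83
Stage 2: 25(ω_s−ω_c) = −83(ω_r−ω_c),  ω_s=0, ω_r=1
Stage 2: 25(0−ω_c) = −83(1−ω_c)  ⇒  108ω_c = 83  ⇒  ω_c = 83/108
  ⇒ ω_c²/ω_r² = 83/108
Coupling ω_r² = ω_s¹ ⇒ overall = 25/6 × 83/108 = 2075/648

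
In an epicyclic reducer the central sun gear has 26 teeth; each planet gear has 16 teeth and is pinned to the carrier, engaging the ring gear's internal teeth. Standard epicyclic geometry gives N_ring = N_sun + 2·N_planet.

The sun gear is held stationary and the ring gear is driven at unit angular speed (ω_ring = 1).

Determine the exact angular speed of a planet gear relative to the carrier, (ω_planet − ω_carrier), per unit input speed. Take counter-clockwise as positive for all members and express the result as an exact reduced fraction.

377/336

N_ring = 26 + 2·16 = 58
26(ω_s−ω_c) = −58(ω_r−ω_c),  ω_s=0, ω_r=1
26(0−ω_c) = −58(1−ω_c)  ⇒  84ω_c = 58  ⇒  ω_c = 29/42
sun–planet: 26·(0−29/42) = −16·(ω_p−ω_c)  ⇒  ω_p−ω_c = −(26/16)·(-29/42) = 377/336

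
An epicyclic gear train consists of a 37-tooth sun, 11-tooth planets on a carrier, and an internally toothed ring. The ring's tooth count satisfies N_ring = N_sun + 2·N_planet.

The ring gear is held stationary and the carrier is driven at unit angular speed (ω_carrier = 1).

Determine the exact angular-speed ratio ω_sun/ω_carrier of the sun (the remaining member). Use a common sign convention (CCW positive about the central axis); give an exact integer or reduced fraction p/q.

96/37

N_ring = 37 + 2·11 = 59
37(ω_s−ω_c) = −59(ω_r−ω_c),  ω_r=0, ω_c=1
ω_s = 1 − (59/37)(0−1) = 96/37
ω_s/ω_c = 96/37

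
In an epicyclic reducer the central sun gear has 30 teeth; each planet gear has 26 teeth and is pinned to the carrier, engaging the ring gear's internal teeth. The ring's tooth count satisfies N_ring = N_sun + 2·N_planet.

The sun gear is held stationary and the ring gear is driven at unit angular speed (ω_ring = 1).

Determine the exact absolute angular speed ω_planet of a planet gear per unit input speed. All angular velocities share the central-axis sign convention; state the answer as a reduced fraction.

N_ring = 30 + 2·26 = 82
30(ω_s−ω_c) = −82(ω_r−ω_c),  ω_s=0, ω_r=1
30(0−ω_c) = −82(1−ω_c)  ⇒  112ω_c = 82  ⇒  ω_c = 41/56
sun–planet: 30·(0−41/56) = −26·(ω_p−ω_c)  ⇒  ω_p−ω_c = −(30/26)·(-41/56) = 615/728
ω_p = 41/56 + 615/728 = 41/26

41/26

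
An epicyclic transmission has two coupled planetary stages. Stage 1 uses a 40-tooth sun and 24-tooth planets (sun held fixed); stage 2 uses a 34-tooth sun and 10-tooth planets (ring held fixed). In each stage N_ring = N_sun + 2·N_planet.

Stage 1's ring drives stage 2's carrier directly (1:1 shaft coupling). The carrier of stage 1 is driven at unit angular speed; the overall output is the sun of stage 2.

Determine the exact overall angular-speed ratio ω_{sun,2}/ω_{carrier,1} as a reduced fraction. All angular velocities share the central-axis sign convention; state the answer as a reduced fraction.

64/17

Stage 1: N_ring = 40 + 2·24 = 88
Stage 1: 40(ω_s−ω_c) = −88(ω_r−ω_c),  ω_s=0, ω_c=1
Stage 1: ω_r = 1 − (40/88)(0−1) = 16/11
  ⇒ ω_r¹/ω_c¹ = 16/11
Stage 2: N_ring = 34 + 2·10 = 54
Stage 2: 34(ω_s−ω_c) = −54(ω_r−ω_c),  ω_r=0, ω_c=1
Stage 2: ω_s = 1 − (54/34)(0−1) = 44/17
  ⇒ ω_s²/ω_c² = 44/17
Coupling ω_c² = ω_r¹ ⇒ overall = 16/11 × 44/17 = 64/17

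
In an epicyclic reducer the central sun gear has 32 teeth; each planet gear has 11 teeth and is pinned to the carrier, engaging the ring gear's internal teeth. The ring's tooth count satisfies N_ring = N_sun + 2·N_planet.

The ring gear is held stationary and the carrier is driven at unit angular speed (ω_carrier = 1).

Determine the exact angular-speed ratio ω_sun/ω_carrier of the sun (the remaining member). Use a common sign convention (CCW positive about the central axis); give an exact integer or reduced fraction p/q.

N_ring = 32 + 2·11 = 54
32(ω_s−ω_c) = −54(ω_r−ω_c),  ω_r=0, ω_c=1
ω_s = 1 − (54/32)(0−1) = 43/16
ω_s/ω_c = 43/16

43/16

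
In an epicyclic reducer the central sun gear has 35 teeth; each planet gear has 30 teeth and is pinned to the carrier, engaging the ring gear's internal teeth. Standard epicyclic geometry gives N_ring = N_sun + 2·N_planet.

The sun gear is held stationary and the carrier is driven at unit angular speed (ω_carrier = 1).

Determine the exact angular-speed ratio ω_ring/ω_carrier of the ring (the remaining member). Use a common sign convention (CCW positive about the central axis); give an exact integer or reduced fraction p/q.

26/19

N_ring = 35 + 2·30 = 95
35(ω_s−ω_c) = −95(ω_r−ω_c),  ω_s=0, ω_c=1
ω_r = 1 − (35/95)(0−1) = 26/19
ω_r/ω_c = 26/19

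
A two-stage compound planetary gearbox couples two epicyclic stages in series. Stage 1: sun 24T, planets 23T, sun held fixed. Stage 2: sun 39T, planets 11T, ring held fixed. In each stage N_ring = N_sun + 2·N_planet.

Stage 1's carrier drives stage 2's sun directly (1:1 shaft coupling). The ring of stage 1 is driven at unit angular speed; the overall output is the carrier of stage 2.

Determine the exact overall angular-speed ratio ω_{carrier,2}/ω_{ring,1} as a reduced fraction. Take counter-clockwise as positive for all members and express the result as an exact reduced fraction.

Stage 1: N_ring = 24 + 2·23 = 70
Stage 1: 24(ω_s−ω_c) = −70(ω_r−ω_c),  ω_s=0, ω_r=1
Stage 1: 24(0−ω_c) = −70(1−ω_c)  ⇒  94ω_c = 70  ⇒  ω_c = 35/47
  ⇒ ω_c¹/ω_r¹ = 35/47
Stage 2: N_ring = 39 + 2·11 = 61
Stage 2: 39(ω_s−ω_c) = −61(ω_r−ω_c),  ω_r=0, ω_s=1
Stage 2: 39(1−ω_c) = −61(0−ω_c)  ⇒  100ω_c = 39  ⇒  ω_c = 39/100
  ⇒ ω_c²/ω_s² = 39/100
Coupling ω_s² = ω_c¹ ⇒ overall = 35/47 × 39/100 = 273/940

273/940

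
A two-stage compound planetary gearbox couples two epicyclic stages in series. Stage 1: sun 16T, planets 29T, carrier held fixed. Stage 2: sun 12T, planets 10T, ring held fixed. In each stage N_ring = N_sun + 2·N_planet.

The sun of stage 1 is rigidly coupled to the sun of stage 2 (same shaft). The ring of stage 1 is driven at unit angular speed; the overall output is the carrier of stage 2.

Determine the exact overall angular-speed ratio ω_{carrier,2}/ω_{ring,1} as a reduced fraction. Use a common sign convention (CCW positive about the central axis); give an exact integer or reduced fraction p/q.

Stage 1: N_ring = 16 + 2·29 = 74
Stage 1: 16(ω_s−ω_c) = −74(ω_r−ω_c),  ω_c=0, ω_r=1
Stage 1: ω_s = 0 − (74/16)(1−0) = -37/8
  ⇒ ω_s¹/ω_r¹ = -37/8
Stage 2: N_ring = 12 + 2·10 = 32
Stage 2: 12(ω_s−ω_c) = −32(ω_r−ω_c),  ω_r=0, ω_s=1
Stage 2: 12(1−ω_c) = −32(0−ω_c)  ⇒  44ω_c = 12  ⇒  ω_c = 3/11
  ⇒ ω_c²/ω_s² = 3/11
Coupling ω_s² = ω_s¹ ⇒ overall = -37/8 × 3/11 = -111/88

-111/88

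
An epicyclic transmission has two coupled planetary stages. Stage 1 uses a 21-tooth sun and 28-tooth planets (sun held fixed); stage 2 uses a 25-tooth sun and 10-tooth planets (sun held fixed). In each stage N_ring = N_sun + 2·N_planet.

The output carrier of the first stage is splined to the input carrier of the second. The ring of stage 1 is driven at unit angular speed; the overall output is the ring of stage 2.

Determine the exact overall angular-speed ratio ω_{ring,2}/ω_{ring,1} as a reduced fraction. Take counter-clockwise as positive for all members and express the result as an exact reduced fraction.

Stage 1: N_ring = 21 + 2·28 = 77
Stage 1: 21(ω_s−ω_c) = −77(ω_r−ω_c),  ω_s=0, ω_r=1
Stage 1: 21(0−ω_c) = −77(1−ω_c)  ⇒  98ω_c = 77  ⇒  ω_c = 11/14
  ⇒ ω_c¹/ω_r¹ = 11/14
Stage 2: N_ring = 25 + 2·10 = 45
Stage 2: 25(ω_s−ω_c) = −45(ω_r−ω_c),  ω_s=0, ω_c=1
Stage 2: ω_r = 1 − (25/45)(0−1) = 14/9
  ⇒ ω_r²/ω_c² = 14/9
Coupling ω_c² = ω_c¹ ⇒ overall = 11/14 × 14/9 = 11/9

11/9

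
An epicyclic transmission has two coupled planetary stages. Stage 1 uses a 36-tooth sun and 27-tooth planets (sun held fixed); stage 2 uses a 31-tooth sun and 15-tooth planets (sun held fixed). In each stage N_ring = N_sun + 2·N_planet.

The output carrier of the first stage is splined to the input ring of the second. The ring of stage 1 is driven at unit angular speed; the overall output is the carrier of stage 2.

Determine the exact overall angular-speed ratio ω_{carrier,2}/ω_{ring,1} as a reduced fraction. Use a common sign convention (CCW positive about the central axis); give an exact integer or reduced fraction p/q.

305/644

Stage 1: N_ring = 36 + 2·27 = 90
Stage 1: 36(ω_s−ω_c) = −90(ω_r−ω_c),  ω_s=0, ω_r=1
Stage 1: 36(0−ω_c) = −90(1−ω_c)  ⇒  126ω_c = 90  ⇒  ω_c = 5/7
  ⇒ ω_c¹/ω_r¹ = 5/7
Stage 2: N_ring = 31 + 2·15 = 61
Stage 2: 31(ω_s−ω_c) = −61(ω_r−ω_c),  ω_s=0, ω_r=1
Stage 2: 31(0−ω_c) = −61(1−ω_c)  ⇒  92ω_c = 61  ⇒  ω_c = 61/92
  ⇒ ω_c²/ω_r² = 61/92
Coupling ω_r² = ω_c¹ ⇒ overall = 5/7 × 61/92 = 305/644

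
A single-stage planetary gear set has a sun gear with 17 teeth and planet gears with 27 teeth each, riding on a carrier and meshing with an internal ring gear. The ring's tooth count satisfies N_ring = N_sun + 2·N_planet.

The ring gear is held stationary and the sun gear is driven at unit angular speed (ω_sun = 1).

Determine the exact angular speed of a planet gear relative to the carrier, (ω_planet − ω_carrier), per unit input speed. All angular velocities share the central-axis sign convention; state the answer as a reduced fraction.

-1207/2376

N_ring = 17 + 2·27 = 71
17(ω_s−ω_c) = −71(ω_r−ω_c),  ω_r=0, ω_s=1
17(1−ω_c) = −71(0−ω_c)  ⇒  88ω_c = 17  ⇒  ω_c = 17/88
sun–planet: 17·(1−17/88) = −27·(ω_p−ω_c)  ⇒  ω_p−ω_c = −(17/27)·(71/88) = -1207/2376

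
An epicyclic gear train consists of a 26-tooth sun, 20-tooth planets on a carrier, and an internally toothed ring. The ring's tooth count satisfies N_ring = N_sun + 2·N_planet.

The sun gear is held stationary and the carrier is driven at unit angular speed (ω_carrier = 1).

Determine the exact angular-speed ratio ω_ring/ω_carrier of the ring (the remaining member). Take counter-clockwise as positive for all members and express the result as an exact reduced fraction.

46/33

N_ring = 26 + 2·20 = 66
26(ω_s−ω_c) = −66(ω_r−ω_c),  ω_s=0, ω_c=1
ω_r = 1 − (26/66)(0−1) = 46/33
ω_r/ω_c = 46/33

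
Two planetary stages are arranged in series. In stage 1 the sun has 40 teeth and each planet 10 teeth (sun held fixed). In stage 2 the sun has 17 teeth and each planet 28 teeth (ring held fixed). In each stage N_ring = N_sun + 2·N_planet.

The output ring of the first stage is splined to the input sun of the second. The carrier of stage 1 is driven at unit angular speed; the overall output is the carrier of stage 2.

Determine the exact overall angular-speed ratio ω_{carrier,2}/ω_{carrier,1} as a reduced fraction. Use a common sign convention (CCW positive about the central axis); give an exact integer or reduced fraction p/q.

17/54

Stage 1: N_ring = 40 + 2·10 = 60
Stage 1: 40(ω_s−ω_c) = −60(ω_r−ω_c),  ω_s=0, ω_c=1
Stage 1: ω_r = 1 − (40/60)(0−1) = 5/3
  ⇒ ω_r¹/ω_c¹ = 5/3
Stage 2: N_ring = 17 + 2·28 = 73
Stage 2: 17(ω_s−ω_c) = −73(ω_r−ω_c),  ω_r=0, ω_s=1
Stage 2: 17(1−ω_c) = −73(0−ω_c)  ⇒  90ω_c = 17  ⇒  ω_c = 17/90
  ⇒ ω_c²/ω_s² = 17/90
Coupling ω_s² = ω_r¹ ⇒ overall = 5/3 × 17/90 = 17/54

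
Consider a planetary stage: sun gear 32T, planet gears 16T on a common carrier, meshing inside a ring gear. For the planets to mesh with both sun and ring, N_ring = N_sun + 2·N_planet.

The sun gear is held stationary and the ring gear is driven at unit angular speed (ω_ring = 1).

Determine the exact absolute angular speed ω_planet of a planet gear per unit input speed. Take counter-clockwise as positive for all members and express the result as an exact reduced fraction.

2

N_ring = 32 + 2·16 = 64
32(ω_s−ω_c) = −64(ω_r−ω_c),  ω_s=0, ω_r=1
32(0−ω_c) = −64(1−ω_c)  ⇒  96ω_c = 64  ⇒  ω_c = 2/3
sun–planet: 32·(0−2/3) = −16·(ω_p−ω_c)  ⇒  ω_p−ω_c = −(32/16)·(-2/3) = 4/3
ω_p = 2/3 + 4/3 = 2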